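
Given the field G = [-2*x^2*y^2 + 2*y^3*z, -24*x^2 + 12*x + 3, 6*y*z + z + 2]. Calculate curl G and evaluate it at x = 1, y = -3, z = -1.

(∇×G)₁ = ∂G₃/∂y − ∂G₂/∂z = 6*z
(∇×G)₂ = ∂G₁/∂z − ∂G₃/∂x = 2*y^3
(∇×G)₃ = ∂G₂/∂x − ∂G₁/∂y = 4*x^2*y - 48*x - 6*y^2*z + 12
∇×G = (6*z, 2*y^3, 4*x^2*y - 48*x - 6*y^2*z + 12)
At (1, -3, -1): (-6, -54, 6).

(-6, -54, 6)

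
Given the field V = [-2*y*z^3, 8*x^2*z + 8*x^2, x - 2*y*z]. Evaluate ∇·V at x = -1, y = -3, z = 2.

6

∂V₁/∂x = 0
∂V₂/∂y = 0
∂V₃/∂z = -2*y
∇·V = -2*y
At (-1, -3, 2): 6.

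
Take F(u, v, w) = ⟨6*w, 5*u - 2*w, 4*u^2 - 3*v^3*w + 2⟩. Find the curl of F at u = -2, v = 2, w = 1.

(∇×F)₁ = ∂F₃/∂v − ∂F₂/∂w = -9*v^2*w + 2
(∇×F)₂ = ∂F₁/∂w − ∂F₃/∂u = -8*u + 6
(∇×F)₃ = ∂F₂/∂u − ∂F₁/∂v = 5
∇×F = (-9*v^2*w + 2, -8*u + 6, 5)
At (-2, 2, 1): (-34, 22, 5).

(-34, 22, 5)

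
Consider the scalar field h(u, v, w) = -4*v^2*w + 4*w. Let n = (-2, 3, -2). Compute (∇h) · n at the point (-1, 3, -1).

∂h/∂u = 0
∂h/∂v = -8*v*w
∂h/∂w = -4*v^2 + 4
∇h at (-1, 3, -1) = (0, 24, -32)
∇h · n = (0)(-2) + (24)(3) + (-32)(-2) = 136

136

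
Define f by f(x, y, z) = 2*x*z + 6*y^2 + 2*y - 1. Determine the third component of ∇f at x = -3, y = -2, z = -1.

(∇f)_3 = ∂f/∂z = 2*x
At (-3, -2, -1): -6.

-6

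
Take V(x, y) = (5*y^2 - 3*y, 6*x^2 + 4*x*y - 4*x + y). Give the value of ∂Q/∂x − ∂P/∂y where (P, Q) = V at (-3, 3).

∂V₂/∂x = 12*x + 4*y - 4
∂V₁/∂y = 10*y - 3
Scalar curl = 12*x - 6*y - 1
At (-3, 3): -55.

-55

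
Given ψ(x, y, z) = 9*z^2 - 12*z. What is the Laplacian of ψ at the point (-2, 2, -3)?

∂²ψ/∂x² = 0
∂²ψ/∂y² = 0
∂²ψ/∂z² = 18
∇²ψ = 18
At (-2, 2, -3): 18.

18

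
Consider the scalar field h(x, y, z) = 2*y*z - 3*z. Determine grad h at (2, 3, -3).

∂h/∂x = 0
∂h/∂y = 2*z
∂h/∂z = 2*y - 3
∇h = (0, 2*z, 2*y - 3)
At (2, 3, -3): (0, -6, 3).

(0, -6, 3)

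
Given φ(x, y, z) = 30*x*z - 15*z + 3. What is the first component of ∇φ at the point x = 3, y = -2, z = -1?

(∇φ)_1 = ∂φ/∂x = 30*z
At (3, -2, -1): -30.

-30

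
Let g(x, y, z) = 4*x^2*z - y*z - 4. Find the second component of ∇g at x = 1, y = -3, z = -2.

2

(∇g)_2 = ∂g/∂y = -z
At (1, -3, -2): 2.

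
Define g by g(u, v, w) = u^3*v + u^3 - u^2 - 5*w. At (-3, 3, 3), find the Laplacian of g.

∂²g/∂u² = 2*(3*u*v + 3*u - 1)
∂²g/∂v² = 0
∂²g/∂w² = 0
∇²g = 6*u*v + 6*u - 2
At (-3, 3, 3): -74.

-74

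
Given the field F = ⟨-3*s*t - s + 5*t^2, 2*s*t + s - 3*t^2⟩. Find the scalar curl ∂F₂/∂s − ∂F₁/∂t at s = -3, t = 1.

∂F₂/∂s = 2*t + 1
∂F₁/∂t = -3*s + 10*t
Scalar curl = 3*s - 8*t + 1
At (-3, 1): -16.

-16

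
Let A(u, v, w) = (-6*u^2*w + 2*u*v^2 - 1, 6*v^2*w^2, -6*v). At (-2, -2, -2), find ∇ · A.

∂A₁/∂u = -12*u*w + 2*v^2
∂A₂/∂v = 12*v*w^2
∂A₃/∂w = 0
∇·A = -12*u*w + 2*v^2 + 12*v*w^2
At (-2, -2, -2): -136.

-136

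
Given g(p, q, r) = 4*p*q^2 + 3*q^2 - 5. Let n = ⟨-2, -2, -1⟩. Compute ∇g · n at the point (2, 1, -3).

-52

∂g/∂p = 4*q^2
∂g/∂q = 8*p*q + 6*q
∂g/∂r = 0
∇g at (2, 1, -3) = (4, 22, 0)
∇g · n = (4)(-2) + (22)(-2) + (0)(-1) = -52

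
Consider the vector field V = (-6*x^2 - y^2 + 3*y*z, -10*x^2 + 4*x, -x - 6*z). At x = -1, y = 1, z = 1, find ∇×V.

(∇×V)₁ = ∂V₃/∂y − ∂V₂/∂z = 0
(∇×V)₂ = ∂V₁/∂z − ∂V₃/∂x = 3*y + 1
(∇×V)₃ = ∂V₂/∂x − ∂V₁/∂y = -20*x + 2*y - 3*z + 4
∇×V = (0, 3*y + 1, -20*x + 2*y - 3*z + 4)
At (-1, 1, 1): (0, 4, 23).

(0, 4, 23)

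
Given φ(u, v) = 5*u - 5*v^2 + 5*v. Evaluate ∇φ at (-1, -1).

∂φ/∂u = 5
∂φ/∂v = -10*v + 5
∇φ = (5, -10*v + 5)
At (-1, -1): (5, 15).

(5, 15)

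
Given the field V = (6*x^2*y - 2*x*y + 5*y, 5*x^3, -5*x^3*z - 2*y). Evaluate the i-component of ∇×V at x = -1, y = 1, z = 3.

-2

(∇×V)_1 = ∂V₃/∂y − ∂V₂/∂z
= -2 − (0)
= -2
At (-1, 1, 3): -2.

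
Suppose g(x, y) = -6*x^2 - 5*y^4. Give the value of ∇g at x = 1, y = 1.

∂g/∂x = -12*x
∂g/∂y = -20*y^3
∇g = (-12*x, -20*y^3)
At (1, 1): (-12, -20).

(-12, -20)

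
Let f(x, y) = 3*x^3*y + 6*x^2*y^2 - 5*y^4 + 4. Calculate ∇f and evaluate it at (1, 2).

∂f/∂x = 9*x^2*y + 12*x*y^2
∂f/∂y = 3*x^3 + 12*x^2*y - 20*y^3
∇f = (9*x^2*y + 12*x*y^2, 3*x^3 + 12*x^2*y - 20*y^3)
At (1, 2): (66, -133).

(66, -133)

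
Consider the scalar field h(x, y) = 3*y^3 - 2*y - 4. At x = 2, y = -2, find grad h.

∂h/∂x = 0
∂h/∂y = 9*y^2 - 2
∇h = (0, 9*y^2 - 2)
At (2, -2): (0, 34).

(0, 34)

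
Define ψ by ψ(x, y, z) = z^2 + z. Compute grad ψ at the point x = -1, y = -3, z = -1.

(0, 0, -1)

∂ψ/∂x = 0
∂ψ/∂y = 0
∂ψ/∂z = 2*z + 1
∇ψ = (0, 0, 2*z + 1)
At (-1, -3, -1): (0, 0, -1).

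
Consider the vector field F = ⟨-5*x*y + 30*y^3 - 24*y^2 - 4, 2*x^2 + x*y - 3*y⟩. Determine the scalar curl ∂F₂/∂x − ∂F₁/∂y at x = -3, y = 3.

-690

∂F₂/∂x = 4*x + y
∂F₁/∂y = -5*x + 90*y^2 - 48*y
Scalar curl = 9*x - 90*y^2 + 49*y
At (-3, 3): -690.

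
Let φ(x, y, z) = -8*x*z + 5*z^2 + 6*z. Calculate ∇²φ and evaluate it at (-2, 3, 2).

10

∂²φ/∂x² = 0
∂²φ/∂y² = 0
∂²φ/∂z² = 10
∇²φ = 10
At (-2, 3, 2): 10.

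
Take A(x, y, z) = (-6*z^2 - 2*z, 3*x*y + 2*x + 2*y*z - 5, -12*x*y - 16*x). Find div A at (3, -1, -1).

7

∂A₁/∂x = 0
∂A₂/∂y = 3*x + 2*z
∂A₃/∂z = 0
∇·A = 3*x + 2*z
At (3, -1, -1): 7.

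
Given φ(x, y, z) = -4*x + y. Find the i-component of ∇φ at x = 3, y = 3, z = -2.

-4

(∇φ)_1 = ∂φ/∂x = -4
At (3, 3, -2): -4.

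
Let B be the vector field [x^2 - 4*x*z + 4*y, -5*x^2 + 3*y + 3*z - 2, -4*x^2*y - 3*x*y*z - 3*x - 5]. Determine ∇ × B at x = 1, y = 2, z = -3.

(2, -3, -14)

(∇×B)₁ = ∂B₃/∂y − ∂B₂/∂z = -4*x^2 - 3*x*z - 3
(∇×B)₂ = ∂B₁/∂z − ∂B₃/∂x = 8*x*y - 4*x + 3*y*z + 3
(∇×B)₃ = ∂B₂/∂x − ∂B₁/∂y = -10*x - 4
∇×B = (-4*x^2 - 3*x*z - 3, 8*x*y - 4*x + 3*y*z + 3, -10*x - 4)
At (1, 2, -3): (2, -3, -14).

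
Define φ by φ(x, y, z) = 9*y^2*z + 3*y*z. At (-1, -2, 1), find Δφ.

18

∂²φ/∂x² = 0
∂²φ/∂y² = 18*z
∂²φ/∂z² = 0
∇²φ = 18*z
At (-1, -2, 1): 18.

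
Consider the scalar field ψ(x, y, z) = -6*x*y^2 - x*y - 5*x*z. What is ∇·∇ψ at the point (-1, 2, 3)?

12

∂²ψ/∂x² = 0
∂²ψ/∂y² = -12*x
∂²ψ/∂z² = 0
∇²ψ = -12*x
At (-1, 2, 3): 12.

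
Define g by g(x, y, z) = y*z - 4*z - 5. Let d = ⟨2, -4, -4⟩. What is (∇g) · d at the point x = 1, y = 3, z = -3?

∂g/∂x = 0
∂g/∂y = z
∂g/∂z = y - 4
∇g at (1, 3, -3) = (0, -3, -1)
∇g · d = (0)(2) + (-3)(-4) + (-1)(-4) = 16

16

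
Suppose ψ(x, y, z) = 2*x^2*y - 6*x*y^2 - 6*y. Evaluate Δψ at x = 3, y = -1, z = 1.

-40

∂²ψ/∂x² = 4*y
∂²ψ/∂y² = -12*x
∂²ψ/∂z² = 0
∇²ψ = -12*x + 4*y
At (3, -1, 1): -40.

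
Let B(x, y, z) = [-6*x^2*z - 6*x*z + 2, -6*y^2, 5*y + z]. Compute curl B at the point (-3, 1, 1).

(∇×B)₁ = ∂B₃/∂y − ∂B₂/∂z = 5
(∇×B)₂ = ∂B₁/∂z − ∂B₃/∂x = -6*x^2 - 6*x
(∇×B)₃ = ∂B₂/∂x − ∂B₁/∂y = 0
∇×B = (5, -6*x^2 - 6*x, 0)
At (-3, 1, 1): (5, -36, 0).

(5, -36, 0)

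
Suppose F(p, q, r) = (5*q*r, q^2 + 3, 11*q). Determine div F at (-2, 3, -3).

∂F₁/∂p = 0
∂F₂/∂q = 2*q
∂F₃/∂r = 0
∇·F = 2*q
At (-2, 3, -3): 6.

6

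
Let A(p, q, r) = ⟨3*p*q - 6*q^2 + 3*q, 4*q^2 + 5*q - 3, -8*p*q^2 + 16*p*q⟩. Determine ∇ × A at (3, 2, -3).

(∇×A)₁ = ∂A₃/∂q − ∂A₂/∂r = -16*p*q + 16*p
(∇×A)₂ = ∂A₁/∂r − ∂A₃/∂p = 8*q^2 - 16*q
(∇×A)₃ = ∂A₂/∂p − ∂A₁/∂q = -3*p + 12*q - 3
∇×A = (-16*p*q + 16*p, 8*q^2 - 16*q, -3*p + 12*q - 3)
At (3, 2, -3): (-48, 0, 12).

(-48, 0, 12)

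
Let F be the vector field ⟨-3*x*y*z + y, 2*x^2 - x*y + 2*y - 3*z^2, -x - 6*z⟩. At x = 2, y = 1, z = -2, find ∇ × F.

(-12, -5, -6)

(∇×F)₁ = ∂F₃/∂y − ∂F₂/∂z = 6*z
(∇×F)₂ = ∂F₁/∂z − ∂F₃/∂x = -3*x*y + 1
(∇×F)₃ = ∂F₂/∂x − ∂F₁/∂y = 3*x*z + 4*x - y - 1
∇×F = (6*z, -3*x*y + 1, 3*x*z + 4*x - y - 1)
At (2, 1, -2): (-12, -5, -6).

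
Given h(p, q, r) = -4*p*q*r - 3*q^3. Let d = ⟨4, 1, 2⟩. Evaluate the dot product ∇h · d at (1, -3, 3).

75

∂h/∂p = -4*q*r
∂h/∂q = -4*p*r - 9*q^2
∂h/∂r = -4*p*q
∇h at (1, -3, 3) = (36, -93, 12)
∇h · d = (36)(4) + (-93)(1) + (12)(2) = 75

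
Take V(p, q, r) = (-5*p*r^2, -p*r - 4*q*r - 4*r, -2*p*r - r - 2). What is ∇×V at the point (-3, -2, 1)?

(-7, 32, -1)

(∇×V)₁ = ∂V₃/∂q − ∂V₂/∂r = p + 4*q + 4
(∇×V)₂ = ∂V₁/∂r − ∂V₃/∂p = -10*p*r + 2*r
(∇×V)₃ = ∂V₂/∂p − ∂V₁/∂q = -r
∇×V = (p + 4*q + 4, -10*p*r + 2*r, -r)
At (-3, -2, 1): (-7, 32, -1).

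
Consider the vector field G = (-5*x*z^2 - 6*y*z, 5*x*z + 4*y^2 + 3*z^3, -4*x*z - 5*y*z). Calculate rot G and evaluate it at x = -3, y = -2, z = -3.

(-51, -90, -33)

(∇×G)₁ = ∂G₃/∂y − ∂G₂/∂z = -5*x - 9*z^2 - 5*z
(∇×G)₂ = ∂G₁/∂z − ∂G₃/∂x = -10*x*z - 6*y + 4*z
(∇×G)₃ = ∂G₂/∂x − ∂G₁/∂y = 11*z
∇×G = (-5*x - 9*z^2 - 5*z, -10*x*z - 6*y + 4*z, 11*z)
At (-3, -2, -3): (-51, -90, -33).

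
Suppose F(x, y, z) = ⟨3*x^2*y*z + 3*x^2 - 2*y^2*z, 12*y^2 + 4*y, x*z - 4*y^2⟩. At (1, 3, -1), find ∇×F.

(-24, -8, -9)

(∇×F)₁ = ∂F₃/∂y − ∂F₂/∂z = -8*y
(∇×F)₂ = ∂F₁/∂z − ∂F₃/∂x = 3*x^2*y - 2*y^2 - z
(∇×F)₃ = ∂F₂/∂x − ∂F₁/∂y = -3*x^2*z + 4*y*z
∇×F = (-8*y, 3*x^2*y - 2*y^2 - z, -3*x^2*z + 4*y*z)
At (1, 3, -1): (-24, -8, -9).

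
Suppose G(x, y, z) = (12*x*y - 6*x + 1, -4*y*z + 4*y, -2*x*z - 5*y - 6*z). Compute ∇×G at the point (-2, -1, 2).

(∇×G)₁ = ∂G₃/∂y − ∂G₂/∂z = 4*y - 5
(∇×G)₂ = ∂G₁/∂z − ∂G₃/∂x = 2*z
(∇×G)₃ = ∂G₂/∂x − ∂G₁/∂y = -12*x
∇×G = (4*y - 5, 2*z, -12*x)
At (-2, -1, 2): (-9, 4, 24).

(-9, 4, 24)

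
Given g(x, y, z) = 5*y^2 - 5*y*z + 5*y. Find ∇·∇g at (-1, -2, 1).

10

∂²g/∂x² = 0
∂²g/∂y² = 10
∂²g/∂z² = 0
∇²g = 10
At (-1, -2, 1): 10.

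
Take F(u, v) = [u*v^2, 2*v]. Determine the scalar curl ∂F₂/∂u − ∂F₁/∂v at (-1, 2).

4

∂F₂/∂u = 0
∂F₁/∂v = 2*u*v
Scalar curl = -2*u*v
At (-1, 2): 4.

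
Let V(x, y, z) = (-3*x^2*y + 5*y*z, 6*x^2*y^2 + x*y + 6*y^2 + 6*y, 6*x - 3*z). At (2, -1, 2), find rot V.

(∇×V)₁ = ∂V₃/∂y − ∂V₂/∂z = 0
(∇×V)₂ = ∂V₁/∂z − ∂V₃/∂x = 5*y - 6
(∇×V)₃ = ∂V₂/∂x − ∂V₁/∂y = 3*x^2 + 12*x*y^2 + y - 5*z
∇×V = (0, 5*y - 6, 3*x^2 + 12*x*y^2 + y - 5*z)
At (2, -1, 2): (0, -11, 25).

(0, -11, 25)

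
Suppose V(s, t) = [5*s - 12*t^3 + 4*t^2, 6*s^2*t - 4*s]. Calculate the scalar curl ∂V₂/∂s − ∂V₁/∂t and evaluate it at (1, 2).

∂V₂/∂s = 12*s*t - 4
∂V₁/∂t = -36*t^2 + 8*t
Scalar curl = 12*s*t + 36*t^2 - 8*t - 4
At (1, 2): 148.

148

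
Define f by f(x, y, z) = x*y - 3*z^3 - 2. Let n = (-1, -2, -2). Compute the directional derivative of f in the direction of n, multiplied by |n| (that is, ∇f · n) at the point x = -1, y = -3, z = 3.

167

∂f/∂x = y
∂f/∂y = x
∂f/∂z = -9*z^2
∇f at (-1, -3, 3) = (-3, -1, -81)
∇f · n = (-3)(-1) + (-1)(-2) + (-81)(-2) = 167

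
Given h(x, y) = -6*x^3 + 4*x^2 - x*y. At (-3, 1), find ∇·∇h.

∂²h/∂x² = 4*(-9*x + 2)
∂²h/∂y² = 0
∇²h = -36*x + 8
At (-3, 1): 116.

116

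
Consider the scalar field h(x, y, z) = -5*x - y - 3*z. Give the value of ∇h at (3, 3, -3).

∂h/∂x = -5
∂h/∂y = -1
∂h/∂z = -3
∇h = (-5, -1, -3)
At (3, 3, -3): (-5, -1, -3).

(-5, -1, -3)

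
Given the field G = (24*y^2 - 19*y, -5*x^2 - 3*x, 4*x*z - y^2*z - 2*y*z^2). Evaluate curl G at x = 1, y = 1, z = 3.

(∇×G)₁ = ∂G₃/∂y − ∂G₂/∂z = -2*y*z - 2*z^2
(∇×G)₂ = ∂G₁/∂z − ∂G₃/∂x = -4*z
(∇×G)₃ = ∂G₂/∂x − ∂G₁/∂y = -10*x - 48*y + 16
∇×G = (-2*y*z - 2*z^2, -4*z, -10*x - 48*y + 16)
At (1, 1, 3): (-24, -12, -42).

(-24, -12, -42)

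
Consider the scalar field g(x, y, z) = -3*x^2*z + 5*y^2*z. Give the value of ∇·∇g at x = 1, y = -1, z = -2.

∂²g/∂x² = -6*z
∂²g/∂y² = 10*z
∂²g/∂z² = 0
∇²g = 4*z
At (1, -1, -2): -8.

-8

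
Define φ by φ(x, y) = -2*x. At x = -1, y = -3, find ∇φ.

∂φ/∂x = -2
∂φ/∂y = 0
∇φ = (-2, 0)
At (-1, -3): (-2, 0).

(-2, 0)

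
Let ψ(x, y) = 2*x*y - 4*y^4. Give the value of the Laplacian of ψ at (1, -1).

-48

∂²ψ/∂x² = 0
∂²ψ/∂y² = -48*y^2
∇²ψ = -48*y^2
At (1, -1): -48.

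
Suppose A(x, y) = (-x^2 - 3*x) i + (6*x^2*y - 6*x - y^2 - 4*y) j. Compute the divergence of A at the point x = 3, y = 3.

35

∂A₁/∂x = -2*x - 3
∂A₂/∂y = 6*x^2 - 2*y - 4
∇·A = 6*x^2 - 2*x - 2*y - 7
At (3, 3): 35.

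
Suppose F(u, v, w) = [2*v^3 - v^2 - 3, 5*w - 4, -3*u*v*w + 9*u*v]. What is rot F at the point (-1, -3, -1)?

(-17, 36, -60)

(∇×F)₁ = ∂F₃/∂v − ∂F₂/∂w = -3*u*w + 9*u - 5
(∇×F)₂ = ∂F₁/∂w − ∂F₃/∂u = 3*v*w - 9*v
(∇×F)₃ = ∂F₂/∂u − ∂F₁/∂v = -6*v^2 + 2*v
∇×F = (-3*u*w + 9*u - 5, 3*v*w - 9*v, -6*v^2 + 2*v)
At (-1, -3, -1): (-17, 36, -60).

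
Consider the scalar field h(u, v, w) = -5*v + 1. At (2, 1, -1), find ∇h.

∂h/∂u = 0
∂h/∂v = -5
∂h/∂w = 0
∇h = (0, -5, 0)
At (2, 1, -1): (0, -5, 0).

(0, -5, 0)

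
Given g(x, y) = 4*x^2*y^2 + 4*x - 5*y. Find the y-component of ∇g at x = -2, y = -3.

-101

(∇g)_2 = ∂g/∂y = 8*x^2*y - 5
At (-2, -3): -101.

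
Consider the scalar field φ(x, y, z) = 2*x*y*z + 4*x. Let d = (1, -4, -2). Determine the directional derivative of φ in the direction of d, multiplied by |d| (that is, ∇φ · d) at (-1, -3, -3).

∂φ/∂x = 2*y*z + 4
∂φ/∂y = 2*x*z
∂φ/∂z = 2*x*y
∇φ at (-1, -3, -3) = (22, 6, 6)
∇φ · d = (22)(1) + (6)(-4) + (6)(-2) = -14

-14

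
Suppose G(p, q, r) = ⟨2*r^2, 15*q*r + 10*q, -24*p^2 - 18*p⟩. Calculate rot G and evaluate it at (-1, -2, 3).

(30, -18, 0)

(∇×G)₁ = ∂G₃/∂q − ∂G₂/∂r = -15*q
(∇×G)₂ = ∂G₁/∂r − ∂G₃/∂p = 48*p + 4*r + 18
(∇×G)₃ = ∂G₂/∂p − ∂G₁/∂q = 0
∇×G = (-15*q, 48*p + 4*r + 18, 0)
At (-1, -2, 3): (30, -18, 0).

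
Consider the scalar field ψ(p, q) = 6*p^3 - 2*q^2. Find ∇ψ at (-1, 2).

∂ψ/∂p = 18*p^2
∂ψ/∂q = -4*q
∇ψ = (18*p^2, -4*q)
At (-1, 2): (18, -8).

(18, -8)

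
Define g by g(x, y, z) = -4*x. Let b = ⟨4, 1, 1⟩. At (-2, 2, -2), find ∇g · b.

∂g/∂x = -4
∂g/∂y = 0
∂g/∂z = 0
∇g at (-2, 2, -2) = (-4, 0, 0)
∇g · b = (-4)(4) + (0)(1) + (0)(1) = -16

-16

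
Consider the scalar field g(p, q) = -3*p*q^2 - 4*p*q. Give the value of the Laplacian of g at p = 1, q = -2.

∂²g/∂p² = 0
∂²g/∂q² = -6*p
∇²g = -6*p
At (1, -2): -6.

-6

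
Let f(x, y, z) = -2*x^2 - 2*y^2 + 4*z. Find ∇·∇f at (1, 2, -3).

∂²f/∂x² = -4
∂²f/∂y² = -4
∂²f/∂z² = 0
∇²f = -8
At (1, 2, -3): -8.

-8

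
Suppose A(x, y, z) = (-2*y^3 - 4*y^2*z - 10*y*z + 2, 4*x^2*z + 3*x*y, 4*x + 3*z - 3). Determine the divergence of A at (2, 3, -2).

∂A₁/∂x = 0
∂A₂/∂y = 3*x
∂A₃/∂z = 3
∇·A = 3*x + 3
At (2, 3, -2): 9.

9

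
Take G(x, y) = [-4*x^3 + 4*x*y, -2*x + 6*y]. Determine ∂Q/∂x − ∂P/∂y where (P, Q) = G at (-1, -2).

2

∂G₂/∂x = -2
∂G₁/∂y = 4*x
Scalar curl = -4*x - 2
At (-1, -2): 2.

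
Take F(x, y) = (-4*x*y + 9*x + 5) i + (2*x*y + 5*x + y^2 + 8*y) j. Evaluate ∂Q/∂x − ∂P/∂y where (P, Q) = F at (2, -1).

∂F₂/∂x = 2*y + 5
∂F₁/∂y = -4*x
Scalar curl = 4*x + 2*y + 5
At (2, -1): 11.

11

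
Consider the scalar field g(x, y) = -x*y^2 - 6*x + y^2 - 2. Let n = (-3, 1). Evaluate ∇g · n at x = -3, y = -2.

∂g/∂x = -y^2 - 6
∂g/∂y = -2*x*y + 2*y
∇g at (-3, -2) = (-10, -16)
∇g · n = (-10)(-3) + (-16)(1) = 14

14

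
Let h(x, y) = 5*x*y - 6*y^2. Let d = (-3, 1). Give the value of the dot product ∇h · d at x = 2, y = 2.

∂h/∂x = 5*y
∂h/∂y = 5*x - 12*y
∇h at (2, 2) = (10, -14)
∇h · d = (10)(-3) + (-14)(1) = -44

-44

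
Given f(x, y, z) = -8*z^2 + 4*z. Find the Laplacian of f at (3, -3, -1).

∂²f/∂x² = 0
∂²f/∂y² = 0
∂²f/∂z² = -16
∇²f = -16
At (3, -3, -1): -16.

-16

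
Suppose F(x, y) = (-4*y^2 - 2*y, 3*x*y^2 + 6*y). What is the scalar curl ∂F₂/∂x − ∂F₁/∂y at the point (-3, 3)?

53

∂F₂/∂x = 3*y^2
∂F₁/∂y = -8*y - 2
Scalar curl = 3*y^2 + 8*y + 2
At (-3, 3): 53.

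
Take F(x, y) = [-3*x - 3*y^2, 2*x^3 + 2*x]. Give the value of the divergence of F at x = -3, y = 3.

∂F₁/∂x = -3
∂F₂/∂y = 0
∇·F = -3
At (-3, 3): -3.

-3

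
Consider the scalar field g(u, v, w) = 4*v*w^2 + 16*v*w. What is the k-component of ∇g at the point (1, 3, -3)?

(∇g)_3 = ∂g/∂w = 8*v*w + 16*v
At (1, 3, -3): -24.

-24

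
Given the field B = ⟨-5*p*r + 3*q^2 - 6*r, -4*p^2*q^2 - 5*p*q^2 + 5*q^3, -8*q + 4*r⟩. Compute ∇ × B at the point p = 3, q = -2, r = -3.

(-8, -21, -104)

(∇×B)₁ = ∂B₃/∂q − ∂B₂/∂r = -8
(∇×B)₂ = ∂B₁/∂r − ∂B₃/∂p = -5*p - 6
(∇×B)₃ = ∂B₂/∂p − ∂B₁/∂q = -8*p*q^2 - 5*q^2 - 6*q
∇×B = (-8, -5*p - 6, -8*p*q^2 - 5*q^2 - 6*q)
At (3, -2, -3): (-8, -21, -104).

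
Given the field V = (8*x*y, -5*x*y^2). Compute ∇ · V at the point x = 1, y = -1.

2

∂V₁/∂x = 8*y
∂V₂/∂y = -10*x*y
∇·V = -10*x*y + 8*y
At (1, -1): 2.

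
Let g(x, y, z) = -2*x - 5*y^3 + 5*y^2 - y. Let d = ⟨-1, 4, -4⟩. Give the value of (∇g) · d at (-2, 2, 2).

-162

∂g/∂x = -2
∂g/∂y = -15*y^2 + 10*y - 1
∂g/∂z = 0
∇g at (-2, 2, 2) = (-2, -41, 0)
∇g · d = (-2)(-1) + (-41)(4) + (0)(-4) = -162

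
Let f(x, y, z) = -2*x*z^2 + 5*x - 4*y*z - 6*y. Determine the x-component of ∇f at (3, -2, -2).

(∇f)_1 = ∂f/∂x = -2*z^2 + 5
At (3, -2, -2): -3.

-3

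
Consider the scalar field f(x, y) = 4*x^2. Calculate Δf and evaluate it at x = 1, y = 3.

∂²f/∂x² = 8
∂²f/∂y² = 0
∇²f = 8
At (1, 3): 8.

8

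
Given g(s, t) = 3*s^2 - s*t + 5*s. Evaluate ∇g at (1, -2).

∂g/∂s = 6*s - t + 5
∂g/∂t = -s
∇g = (6*s - t + 5, -s)
At (1, -2): (13, -1).

(13, -1)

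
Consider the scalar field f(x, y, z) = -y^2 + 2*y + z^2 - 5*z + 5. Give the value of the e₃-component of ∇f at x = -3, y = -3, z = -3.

-11

(∇f)_3 = ∂f/∂z = 2*z - 5
At (-3, -3, -3): -11.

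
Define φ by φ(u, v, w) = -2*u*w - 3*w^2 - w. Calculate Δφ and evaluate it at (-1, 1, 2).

∂²φ/∂u² = 0
∂²φ/∂v² = 0
∂²φ/∂w² = -6
∇²φ = -6
At (-1, 1, 2): -6.

-6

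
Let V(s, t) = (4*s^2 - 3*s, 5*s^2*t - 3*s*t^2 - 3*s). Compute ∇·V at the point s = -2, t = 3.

37

∂V₁/∂s = 8*s - 3
∂V₂/∂t = 5*s^2 - 6*s*t
∇·V = 5*s^2 - 6*s*t + 8*s - 3
At (-2, 3): 37.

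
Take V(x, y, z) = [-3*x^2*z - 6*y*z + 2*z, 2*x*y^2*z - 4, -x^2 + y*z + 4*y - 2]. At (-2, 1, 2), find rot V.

(∇×V)₁ = ∂V₃/∂y − ∂V₂/∂z = -2*x*y^2 + z + 4
(∇×V)₂ = ∂V₁/∂z − ∂V₃/∂x = -3*x^2 + 2*x - 6*y + 2
(∇×V)₃ = ∂V₂/∂x − ∂V₁/∂y = 2*y^2*z + 6*z
∇×V = (-2*x*y^2 + z + 4, -3*x^2 + 2*x - 6*y + 2, 2*y^2*z + 6*z)
At (-2, 1, 2): (10, -20, 16).

(10, -20, 16)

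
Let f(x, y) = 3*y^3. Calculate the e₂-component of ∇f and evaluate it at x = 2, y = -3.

(∇f)_2 = ∂f/∂y = 9*y^2
At (2, -3): 81.

81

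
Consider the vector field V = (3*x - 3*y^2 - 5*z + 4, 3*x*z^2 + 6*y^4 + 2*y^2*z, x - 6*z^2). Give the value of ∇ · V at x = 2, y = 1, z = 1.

∂V₁/∂x = 3
∂V₂/∂y = 24*y^3 + 4*y*z
∂V₃/∂z = -12*z
∇·V = 24*y^3 + 4*y*z - 12*z + 3
At (2, 1, 1): 19.

19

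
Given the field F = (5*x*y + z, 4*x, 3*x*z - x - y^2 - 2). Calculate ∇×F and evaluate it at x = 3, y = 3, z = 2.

(-6, -4, -11)

(∇×F)₁ = ∂F₃/∂y − ∂F₂/∂z = -2*y
(∇×F)₂ = ∂F₁/∂z − ∂F₃/∂x = -3*z + 2
(∇×F)₃ = ∂F₂/∂x − ∂F₁/∂y = -5*x + 4
∇×F = (-2*y, -3*z + 2, -5*x + 4)
At (3, 3, 2): (-6, -4, -11).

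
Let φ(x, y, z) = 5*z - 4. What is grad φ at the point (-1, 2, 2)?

(0, 0, 5)

∂φ/∂x = 0
∂φ/∂y = 0
∂φ/∂z = 5
∇φ = (0, 0, 5)
At (-1, 2, 2): (0, 0, 5).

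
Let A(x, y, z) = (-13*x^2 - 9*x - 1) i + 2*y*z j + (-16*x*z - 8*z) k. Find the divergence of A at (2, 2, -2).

-105

∂A₁/∂x = -26*x - 9
∂A₂/∂y = 2*z
∂A₃/∂z = -16*x - 8
∇·A = -42*x + 2*z - 17
At (2, 2, -2): -105.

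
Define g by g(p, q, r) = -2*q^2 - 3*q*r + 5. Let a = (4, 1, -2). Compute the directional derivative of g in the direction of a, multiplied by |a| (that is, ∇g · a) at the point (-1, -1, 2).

-8

∂g/∂p = 0
∂g/∂q = -4*q - 3*r
∂g/∂r = -3*q
∇g at (-1, -1, 2) = (0, -2, 3)
∇g · a = (0)(4) + (-2)(1) + (3)(-2) = -8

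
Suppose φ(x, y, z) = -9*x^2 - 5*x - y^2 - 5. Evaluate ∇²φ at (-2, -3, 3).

-20

∂²φ/∂x² = -18
∂²φ/∂y² = -2
∂²φ/∂z² = 0
∇²φ = -20
At (-2, -3, 3): -20.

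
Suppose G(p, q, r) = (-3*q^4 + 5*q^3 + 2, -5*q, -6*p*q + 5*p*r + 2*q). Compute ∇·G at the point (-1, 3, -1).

-10

∂G₁/∂p = 0
∂G₂/∂q = -5
∂G₃/∂r = 5*p
∇·G = 5*p - 5
At (-1, 3, -1): -10.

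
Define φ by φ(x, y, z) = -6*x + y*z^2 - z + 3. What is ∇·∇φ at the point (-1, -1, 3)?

-2

∂²φ/∂x² = 0
∂²φ/∂y² = 0
∂²φ/∂z² = 2*y
∇²φ = 2*y
At (-1, -1, 3): -2.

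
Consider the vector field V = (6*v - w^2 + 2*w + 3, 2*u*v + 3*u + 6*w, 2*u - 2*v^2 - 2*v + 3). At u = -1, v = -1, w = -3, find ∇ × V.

(-4, 6, -5)

(∇×V)₁ = ∂V₃/∂v − ∂V₂/∂w = -4*v - 8
(∇×V)₂ = ∂V₁/∂w − ∂V₃/∂u = -2*w
(∇×V)₃ = ∂V₂/∂u − ∂V₁/∂v = 2*v - 3
∇×V = (-4*v - 8, -2*w, 2*v - 3)
At (-1, -1, -3): (-4, 6, -5).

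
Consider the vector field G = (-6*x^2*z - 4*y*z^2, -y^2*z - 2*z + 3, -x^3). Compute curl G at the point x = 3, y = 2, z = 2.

(∇×G)₁ = ∂G₃/∂y − ∂G₂/∂z = y^2 + 2
(∇×G)₂ = ∂G₁/∂z − ∂G₃/∂x = -3*x^2 - 8*y*z
(∇×G)₃ = ∂G₂/∂x − ∂G₁/∂y = 4*z^2
∇×G = (y^2 + 2, -3*x^2 - 8*y*z, 4*z^2)
At (3, 2, 2): (6, -59, 16).

(6, -59, 16)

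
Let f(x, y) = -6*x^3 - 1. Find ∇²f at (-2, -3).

72

∂²f/∂x² = -36*x
∂²f/∂y² = 0
∇²f = -36*x
At (-2, -3): 72.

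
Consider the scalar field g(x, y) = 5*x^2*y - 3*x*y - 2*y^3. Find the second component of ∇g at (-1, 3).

-46

(∇g)_2 = ∂g/∂y = 5*x^2 - 3*x - 6*y^2
At (-1, 3): -46.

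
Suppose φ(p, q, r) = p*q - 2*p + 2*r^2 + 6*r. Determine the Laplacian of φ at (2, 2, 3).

4

∂²φ/∂p² = 0
∂²φ/∂q² = 0
∂²φ/∂r² = 4
∇²φ = 4
At (2, 2, 3): 4.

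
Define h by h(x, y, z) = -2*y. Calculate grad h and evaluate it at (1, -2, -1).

∂h/∂x = 0
∂h/∂y = -2
∂h/∂z = 0
∇h = (0, -2, 0)
At (1, -2, -1): (0, -2, 0).

(0, -2, 0)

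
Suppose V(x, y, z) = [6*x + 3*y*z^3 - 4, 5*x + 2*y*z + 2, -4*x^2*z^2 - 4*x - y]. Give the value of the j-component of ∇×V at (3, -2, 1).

10

(∇×V)_2 = ∂V₁/∂z − ∂V₃/∂x
= 9*y*z^2 − (-8*x*z^2 - 4)
= 8*x*z^2 + 9*y*z^2 + 4
At (3, -2, 1): 10.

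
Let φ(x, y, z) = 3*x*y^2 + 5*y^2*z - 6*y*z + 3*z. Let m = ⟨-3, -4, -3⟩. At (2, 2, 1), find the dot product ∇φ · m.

∂φ/∂x = 3*y^2
∂φ/∂y = 6*x*y + 10*y*z - 6*z
∂φ/∂z = 5*y^2 - 6*y + 3
∇φ at (2, 2, 1) = (12, 38, 11)
∇φ · m = (12)(-3) + (38)(-4) + (11)(-3) = -221

-221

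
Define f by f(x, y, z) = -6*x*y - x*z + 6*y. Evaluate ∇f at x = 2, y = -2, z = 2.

∂f/∂x = -6*y - z
∂f/∂y = -6*x + 6
∂f/∂z = -x
∇f = (-6*y - z, -6*x + 6, -x)
At (2, -2, 2): (10, -6, -2).

(10, -6, -2)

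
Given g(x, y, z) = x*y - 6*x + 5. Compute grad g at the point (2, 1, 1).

(-5, 2, 0)

∂g/∂x = y - 6
∂g/∂y = x
∂g/∂z = 0
∇g = (y - 6, x, 0)
At (2, 1, 1): (-5, 2, 0).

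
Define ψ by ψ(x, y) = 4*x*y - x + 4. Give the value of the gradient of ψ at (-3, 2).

∂ψ/∂x = 4*y - 1
∂ψ/∂y = 4*x
∇ψ = (4*y - 1, 4*x)
At (-3, 2): (7, -12).

(7, -12)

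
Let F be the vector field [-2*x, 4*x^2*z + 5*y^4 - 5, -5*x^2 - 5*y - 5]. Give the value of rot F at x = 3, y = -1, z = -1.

(∇×F)₁ = ∂F₃/∂y − ∂F₂/∂z = -4*x^2 - 5
(∇×F)₂ = ∂F₁/∂z − ∂F₃/∂x = 10*x
(∇×F)₃ = ∂F₂/∂x − ∂F₁/∂y = 8*x*z
∇×F = (-4*x^2 - 5, 10*x, 8*x*z)
At (3, -1, -1): (-41, 30, -24).

(-41, 30, -24)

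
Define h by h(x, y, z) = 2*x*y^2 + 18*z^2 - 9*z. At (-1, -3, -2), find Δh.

32

∂²h/∂x² = 0
∂²h/∂y² = 4*x
∂²h/∂z² = 36
∇²h = 4*x + 36
At (-1, -3, -2): 32.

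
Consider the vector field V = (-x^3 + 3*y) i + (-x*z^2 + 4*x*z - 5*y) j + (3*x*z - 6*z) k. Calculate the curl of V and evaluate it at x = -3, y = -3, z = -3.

(30, 9, -24)

(∇×V)₁ = ∂V₃/∂y − ∂V₂/∂z = 2*x*z - 4*x
(∇×V)₂ = ∂V₁/∂z − ∂V₃/∂x = -3*z
(∇×V)₃ = ∂V₂/∂x − ∂V₁/∂y = -z^2 + 4*z - 3
∇×V = (2*x*z - 4*x, -3*z, -z^2 + 4*z - 3)
At (-3, -3, -3): (30, 9, -24).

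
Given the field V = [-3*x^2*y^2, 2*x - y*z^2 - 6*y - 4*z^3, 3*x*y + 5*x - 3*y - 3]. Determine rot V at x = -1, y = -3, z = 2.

(30, 4, -16)

(∇×V)₁ = ∂V₃/∂y − ∂V₂/∂z = 3*x + 2*y*z + 12*z^2 - 3
(∇×V)₂ = ∂V₁/∂z − ∂V₃/∂x = -3*y - 5
(∇×V)₃ = ∂V₂/∂x − ∂V₁/∂y = 6*x^2*y + 2
∇×V = (3*x + 2*y*z + 12*z^2 - 3, -3*y - 5, 6*x^2*y + 2)
At (-1, -3, 2): (30, 4, -16).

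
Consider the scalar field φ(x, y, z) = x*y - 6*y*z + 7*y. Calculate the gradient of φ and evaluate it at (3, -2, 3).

(-2, -8, 12)

∂φ/∂x = y
∂φ/∂y = x - 6*z + 7
∂φ/∂z = -6*y
∇φ = (y, x - 6*z + 7, -6*y)
At (3, -2, 3): (-2, -8, 12).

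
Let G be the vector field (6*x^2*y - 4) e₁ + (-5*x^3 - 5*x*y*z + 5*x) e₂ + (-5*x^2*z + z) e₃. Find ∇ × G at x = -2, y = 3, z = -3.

(-30, 60, -34)

(∇×G)₁ = ∂G₃/∂y − ∂G₂/∂z = 5*x*y
(∇×G)₂ = ∂G₁/∂z − ∂G₃/∂x = 10*x*z
(∇×G)₃ = ∂G₂/∂x − ∂G₁/∂y = -21*x^2 - 5*y*z + 5
∇×G = (5*x*y, 10*x*z, -21*x^2 - 5*y*z + 5)
At (-2, 3, -3): (-30, 60, -34).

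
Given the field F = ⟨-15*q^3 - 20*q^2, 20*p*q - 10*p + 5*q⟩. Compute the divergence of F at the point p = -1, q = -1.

∂F₁/∂p = 0
∂F₂/∂q = 20*p + 5
∇·F = 20*p + 5
At (-1, -1): -15.

-15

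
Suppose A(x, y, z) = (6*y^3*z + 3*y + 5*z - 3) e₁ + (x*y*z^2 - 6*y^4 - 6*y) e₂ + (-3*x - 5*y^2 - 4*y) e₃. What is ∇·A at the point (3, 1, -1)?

∂A₁/∂x = 0
∂A₂/∂y = x*z^2 - 24*y^3 - 6
∂A₃/∂z = 0
∇·A = x*z^2 - 24*y^3 - 6
At (3, 1, -1): -27.

-27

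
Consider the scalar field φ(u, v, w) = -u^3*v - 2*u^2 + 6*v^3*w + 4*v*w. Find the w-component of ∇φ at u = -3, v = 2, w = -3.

56

(∇φ)_3 = ∂φ/∂w = 6*v^3 + 4*v
At (-3, 2, -3): 56.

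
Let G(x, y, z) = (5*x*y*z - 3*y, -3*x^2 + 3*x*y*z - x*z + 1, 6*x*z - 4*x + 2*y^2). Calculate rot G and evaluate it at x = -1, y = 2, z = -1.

(∇×G)₁ = ∂G₃/∂y − ∂G₂/∂z = -3*x*y + x + 4*y
(∇×G)₂ = ∂G₁/∂z − ∂G₃/∂x = 5*x*y - 6*z + 4
(∇×G)₃ = ∂G₂/∂x − ∂G₁/∂y = -5*x*z - 6*x + 3*y*z - z + 3
∇×G = (-3*x*y + x + 4*y, 5*x*y - 6*z + 4, -5*x*z - 6*x + 3*y*z - z + 3)
At (-1, 2, -1): (13, 0, -1).

(13, 0, -1)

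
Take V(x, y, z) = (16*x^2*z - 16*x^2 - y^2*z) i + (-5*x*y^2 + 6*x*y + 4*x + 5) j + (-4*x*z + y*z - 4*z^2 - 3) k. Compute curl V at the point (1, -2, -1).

(∇×V)₁ = ∂V₃/∂y − ∂V₂/∂z = z
(∇×V)₂ = ∂V₁/∂z − ∂V₃/∂x = 16*x^2 - y^2 + 4*z
(∇×V)₃ = ∂V₂/∂x − ∂V₁/∂y = -5*y^2 + 2*y*z + 6*y + 4
∇×V = (z, 16*x^2 - y^2 + 4*z, -5*y^2 + 2*y*z + 6*y + 4)
At (1, -2, -1): (-1, 8, -24).

(-1, 8, -24)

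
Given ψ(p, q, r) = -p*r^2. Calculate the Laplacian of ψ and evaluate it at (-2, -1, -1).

4

∂²ψ/∂p² = 0
∂²ψ/∂q² = 0
∂²ψ/∂r² = -2*p
∇²ψ = -2*p
At (-2, -1, -1): 4.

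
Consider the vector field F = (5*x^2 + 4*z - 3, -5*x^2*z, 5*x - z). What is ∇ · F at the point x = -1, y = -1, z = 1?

∂F₁/∂x = 10*x
∂F₂/∂y = 0
∂F₃/∂z = -1
∇·F = 10*x - 1
At (-1, -1, 1): -11.

-11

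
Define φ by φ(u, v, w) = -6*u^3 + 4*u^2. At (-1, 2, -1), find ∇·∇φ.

∂²φ/∂u² = 4*(-9*u + 2)
∂²φ/∂v² = 0
∂²φ/∂w² = 0
∇²φ = -36*u + 8
At (-1, 2, -1): 44.

44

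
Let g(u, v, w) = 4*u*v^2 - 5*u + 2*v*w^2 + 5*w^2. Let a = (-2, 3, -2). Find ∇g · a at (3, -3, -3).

∂g/∂u = 4*v^2 - 5
∂g/∂v = 8*u*v + 2*w^2
∂g/∂w = 4*v*w + 10*w
∇g at (3, -3, -3) = (31, -54, 6)
∇g · a = (31)(-2) + (-54)(3) + (6)(-2) = -236

-236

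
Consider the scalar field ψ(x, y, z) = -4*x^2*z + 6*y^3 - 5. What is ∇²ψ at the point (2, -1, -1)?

∂²ψ/∂x² = -8*z
∂²ψ/∂y² = 36*y
∂²ψ/∂z² = 0
∇²ψ = 36*y - 8*z
At (2, -1, -1): -28.

-28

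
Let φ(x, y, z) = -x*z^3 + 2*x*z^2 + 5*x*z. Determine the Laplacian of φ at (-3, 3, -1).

∂²φ/∂x² = 0
∂²φ/∂y² = 0
∂²φ/∂z² = 2*x*(-3*z + 2)
∇²φ = -6*x*z + 4*x
At (-3, 3, -1): -30.

-30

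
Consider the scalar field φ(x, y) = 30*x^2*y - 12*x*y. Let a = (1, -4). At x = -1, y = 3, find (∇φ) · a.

-384

∂φ/∂x = 60*x*y - 12*y
∂φ/∂y = 30*x^2 - 12*x
∇φ at (-1, 3) = (-216, 42)
∇φ · a = (-216)(1) + (42)(-4) = -384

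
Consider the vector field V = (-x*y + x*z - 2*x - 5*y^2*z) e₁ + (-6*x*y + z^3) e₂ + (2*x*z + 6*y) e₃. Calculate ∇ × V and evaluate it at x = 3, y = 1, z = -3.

(∇×V)₁ = ∂V₃/∂y − ∂V₂/∂z = -3*z^2 + 6
(∇×V)₂ = ∂V₁/∂z − ∂V₃/∂x = x - 5*y^2 - 2*z
(∇×V)₃ = ∂V₂/∂x − ∂V₁/∂y = x + 10*y*z - 6*y
∇×V = (-3*z^2 + 6, x - 5*y^2 - 2*z, x + 10*y*z - 6*y)
At (3, 1, -3): (-21, 4, -33).

(-21, 4, -33)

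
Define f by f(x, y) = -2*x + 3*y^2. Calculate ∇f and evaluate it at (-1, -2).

(-2, -12)

∂f/∂x = -2
∂f/∂y = 6*y
∇f = (-2, 6*y)
At (-1, -2): (-2, -12).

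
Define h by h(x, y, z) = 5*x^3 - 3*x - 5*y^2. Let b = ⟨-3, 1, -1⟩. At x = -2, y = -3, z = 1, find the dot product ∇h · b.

∂h/∂x = 15*x^2 - 3
∂h/∂y = -10*y
∂h/∂z = 0
∇h at (-2, -3, 1) = (57, 30, 0)
∇h · b = (57)(-3) + (30)(1) + (0)(-1) = -141

-141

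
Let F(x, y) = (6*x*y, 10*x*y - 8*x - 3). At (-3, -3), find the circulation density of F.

∂F₂/∂x = 10*y - 8
∂F₁/∂y = 6*x
Scalar curl = -6*x + 10*y - 8
At (-3, -3): -20.

-20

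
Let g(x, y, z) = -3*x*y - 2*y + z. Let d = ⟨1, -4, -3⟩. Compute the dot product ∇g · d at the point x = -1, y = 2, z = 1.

∂g/∂x = -3*y
∂g/∂y = -3*x - 2
∂g/∂z = 1
∇g at (-1, 2, 1) = (-6, 1, 1)
∇g · d = (-6)(1) + (1)(-4) + (1)(-3) = -13

-13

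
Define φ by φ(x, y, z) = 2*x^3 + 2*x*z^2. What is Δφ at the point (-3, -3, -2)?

-48

∂²φ/∂x² = 12*x
∂²φ/∂y² = 0
∂²φ/∂z² = 4*x
∇²φ = 16*x
At (-3, -3, -2): -48.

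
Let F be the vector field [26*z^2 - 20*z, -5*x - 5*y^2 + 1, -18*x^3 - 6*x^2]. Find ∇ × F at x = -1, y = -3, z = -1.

(∇×F)₁ = ∂F₃/∂y − ∂F₂/∂z = 0
(∇×F)₂ = ∂F₁/∂z − ∂F₃/∂x = 54*x^2 + 12*x + 52*z - 20
(∇×F)₃ = ∂F₂/∂x − ∂F₁/∂y = -5
∇×F = (0, 54*x^2 + 12*x + 52*z - 20, -5)
At (-1, -3, -1): (0, -30, -5).

(0, -30, -5)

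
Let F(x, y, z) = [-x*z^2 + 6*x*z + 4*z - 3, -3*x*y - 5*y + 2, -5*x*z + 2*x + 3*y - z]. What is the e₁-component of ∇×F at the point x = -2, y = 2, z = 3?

3

(∇×F)_1 = ∂F₃/∂y − ∂F₂/∂z
= 3 − (0)
= 3
At (-2, 2, 3): 3.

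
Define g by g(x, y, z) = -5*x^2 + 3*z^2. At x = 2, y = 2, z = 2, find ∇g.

(-20, 0, 12)

∂g/∂x = -10*x
∂g/∂y = 0
∂g/∂z = 6*z
∇g = (-10*x, 0, 6*z)
At (2, 2, 2): (-20, 0, 12).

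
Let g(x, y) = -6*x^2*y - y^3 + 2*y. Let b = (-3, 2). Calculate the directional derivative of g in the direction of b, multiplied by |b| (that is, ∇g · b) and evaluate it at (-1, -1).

22

∂g/∂x = -12*x*y
∂g/∂y = -6*x^2 - 3*y^2 + 2
∇g at (-1, -1) = (-12, -7)
∇g · b = (-12)(-3) + (-7)(2) = 22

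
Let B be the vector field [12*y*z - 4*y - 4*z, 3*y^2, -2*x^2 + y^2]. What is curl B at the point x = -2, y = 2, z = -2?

(4, 12, 28)

(∇×B)₁ = ∂B₃/∂y − ∂B₂/∂z = 2*y
(∇×B)₂ = ∂B₁/∂z − ∂B₃/∂x = 4*x + 12*y - 4
(∇×B)₃ = ∂B₂/∂x − ∂B₁/∂y = -12*z + 4
∇×B = (2*y, 4*x + 12*y - 4, -12*z + 4)
At (-2, 2, -2): (4, 12, 28).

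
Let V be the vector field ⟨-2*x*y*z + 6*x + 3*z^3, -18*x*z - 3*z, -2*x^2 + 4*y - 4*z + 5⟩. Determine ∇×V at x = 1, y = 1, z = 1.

(25, 11, -16)

(∇×V)₁ = ∂V₃/∂y − ∂V₂/∂z = 18*x + 7
(∇×V)₂ = ∂V₁/∂z − ∂V₃/∂x = -2*x*y + 4*x + 9*z^2
(∇×V)₃ = ∂V₂/∂x − ∂V₁/∂y = 2*x*z - 18*z
∇×V = (18*x + 7, -2*x*y + 4*x + 9*z^2, 2*x*z - 18*z)
At (1, 1, 1): (25, 11, -16).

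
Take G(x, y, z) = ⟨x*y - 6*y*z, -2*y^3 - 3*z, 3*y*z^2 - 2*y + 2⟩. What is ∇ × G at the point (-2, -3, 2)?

(13, 18, 14)

(∇×G)₁ = ∂G₃/∂y − ∂G₂/∂z = 3*z^2 + 1
(∇×G)₂ = ∂G₁/∂z − ∂G₃/∂x = -6*y
(∇×G)₃ = ∂G₂/∂x − ∂G₁/∂y = -x + 6*z
∇×G = (3*z^2 + 1, -6*y, -x + 6*z)
At (-2, -3, 2): (13, 18, 14).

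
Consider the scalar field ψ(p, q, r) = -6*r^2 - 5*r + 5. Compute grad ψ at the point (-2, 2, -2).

∂ψ/∂p = 0
∂ψ/∂q = 0
∂ψ/∂r = -12*r - 5
∇ψ = (0, 0, -12*r - 5)
At (-2, 2, -2): (0, 0, 19).

(0, 0, 19)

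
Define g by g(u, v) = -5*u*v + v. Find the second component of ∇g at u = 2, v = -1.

(∇g)_2 = ∂g/∂v = -5*u + 1
At (2, -1): -9.

-9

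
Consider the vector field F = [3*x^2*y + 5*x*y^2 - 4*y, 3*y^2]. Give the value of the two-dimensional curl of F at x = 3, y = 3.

∂F₂/∂x = 0
∂F₁/∂y = 3*x^2 + 10*x*y - 4
Scalar curl = -3*x^2 - 10*x*y + 4
At (3, 3): -113.

-113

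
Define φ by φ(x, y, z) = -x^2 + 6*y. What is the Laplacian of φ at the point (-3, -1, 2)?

∂²φ/∂x² = -2
∂²φ/∂y² = 0
∂²φ/∂z² = 0
∇²φ = -2
At (-3, -1, 2): -2.

-2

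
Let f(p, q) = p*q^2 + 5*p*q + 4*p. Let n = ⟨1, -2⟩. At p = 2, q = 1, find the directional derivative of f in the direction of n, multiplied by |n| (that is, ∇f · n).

-18

∂f/∂p = q^2 + 5*q + 4
∂f/∂q = 2*p*q + 5*p
∇f at (2, 1) = (10, 14)
∇f · n = (10)(1) + (14)(-2) = -18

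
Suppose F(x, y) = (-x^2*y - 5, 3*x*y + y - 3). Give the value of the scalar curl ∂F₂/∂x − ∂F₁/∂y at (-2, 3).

13

∂F₂/∂x = 3*y
∂F₁/∂y = -x^2
Scalar curl = x^2 + 3*y
At (-2, 3): 13.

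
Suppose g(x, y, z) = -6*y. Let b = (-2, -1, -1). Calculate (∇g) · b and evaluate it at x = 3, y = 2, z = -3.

6

∂g/∂x = 0
∂g/∂y = -6
∂g/∂z = 0
∇g at (3, 2, -3) = (0, -6, 0)
∇g · b = (0)(-2) + (-6)(-1) + (0)(-1) = 6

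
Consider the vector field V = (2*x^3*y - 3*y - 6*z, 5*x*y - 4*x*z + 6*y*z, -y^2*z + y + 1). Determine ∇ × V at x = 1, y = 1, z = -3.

(5, -6, 18)

(∇×V)₁ = ∂V₃/∂y − ∂V₂/∂z = 4*x - 2*y*z - 6*y + 1
(∇×V)₂ = ∂V₁/∂z − ∂V₃/∂x = -6
(∇×V)₃ = ∂V₂/∂x − ∂V₁/∂y = -2*x^3 + 5*y - 4*z + 3
∇×V = (4*x - 2*y*z - 6*y + 1, -6, -2*x^3 + 5*y - 4*z + 3)
At (1, 1, -3): (5, -6, 18).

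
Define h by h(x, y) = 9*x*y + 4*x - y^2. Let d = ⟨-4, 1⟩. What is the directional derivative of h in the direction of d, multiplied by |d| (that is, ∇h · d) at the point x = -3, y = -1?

-5

∂h/∂x = 9*y + 4
∂h/∂y = 9*x - 2*y
∇h at (-3, -1) = (-5, -25)
∇h · d = (-5)(-4) + (-25)(1) = -5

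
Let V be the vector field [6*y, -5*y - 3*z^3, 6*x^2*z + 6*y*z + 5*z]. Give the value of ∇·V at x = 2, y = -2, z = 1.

∂V₁/∂x = 0
∂V₂/∂y = -5
∂V₃/∂z = 6*x^2 + 6*y + 5
∇·V = 6*x^2 + 6*y
At (2, -2, 1): 12.

12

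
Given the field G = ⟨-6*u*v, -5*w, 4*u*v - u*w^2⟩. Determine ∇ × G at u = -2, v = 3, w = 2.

(∇×G)₁ = ∂G₃/∂v − ∂G₂/∂w = 4*u + 5
(∇×G)₂ = ∂G₁/∂w − ∂G₃/∂u = -4*v + w^2
(∇×G)₃ = ∂G₂/∂u − ∂G₁/∂v = 6*u
∇×G = (4*u + 5, -4*v + w^2, 6*u)
At (-2, 3, 2): (-3, -8, -12).

(-3, -8, -12)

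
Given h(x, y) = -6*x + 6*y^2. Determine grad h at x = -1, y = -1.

∂h/∂x = -6
∂h/∂y = 12*y
∇h = (-6, 12*y)
At (-1, -1): (-6, -12).

(-6, -12)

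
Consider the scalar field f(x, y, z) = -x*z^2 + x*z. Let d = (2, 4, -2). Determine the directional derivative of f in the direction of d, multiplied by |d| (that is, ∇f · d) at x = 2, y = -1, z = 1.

4

∂f/∂x = -z^2 + z
∂f/∂y = 0
∂f/∂z = -2*x*z + x
∇f at (2, -1, 1) = (0, 0, -2)
∇f · d = (0)(2) + (0)(4) + (-2)(-2) = 4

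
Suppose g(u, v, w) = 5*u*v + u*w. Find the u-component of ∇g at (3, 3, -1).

14

(∇g)_1 = ∂g/∂u = 5*v + w
At (3, 3, -1): 14.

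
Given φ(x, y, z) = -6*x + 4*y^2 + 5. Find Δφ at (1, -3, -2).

∂²φ/∂x² = 0
∂²φ/∂y² = 8
∂²φ/∂z² = 0
∇²φ = 8
At (1, -3, -2): 8.

8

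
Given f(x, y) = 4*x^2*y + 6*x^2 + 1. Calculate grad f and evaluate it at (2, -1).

∂f/∂x = 8*x*y + 12*x
∂f/∂y = 4*x^2
∇f = (8*x*y + 12*x, 4*x^2)
At (2, -1): (8, 16).

(8, 16)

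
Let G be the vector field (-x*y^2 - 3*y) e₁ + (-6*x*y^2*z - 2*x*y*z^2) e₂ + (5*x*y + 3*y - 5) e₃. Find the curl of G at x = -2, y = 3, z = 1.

(∇×G)₁ = ∂G₃/∂y − ∂G₂/∂z = 6*x*y^2 + 4*x*y*z + 5*x + 3
(∇×G)₂ = ∂G₁/∂z − ∂G₃/∂x = -5*y
(∇×G)₃ = ∂G₂/∂x − ∂G₁/∂y = 2*x*y - 6*y^2*z - 2*y*z^2 + 3
∇×G = (6*x*y^2 + 4*x*y*z + 5*x + 3, -5*y, 2*x*y - 6*y^2*z - 2*y*z^2 + 3)
At (-2, 3, 1): (-139, -15, -69).

(-139, -15, -69)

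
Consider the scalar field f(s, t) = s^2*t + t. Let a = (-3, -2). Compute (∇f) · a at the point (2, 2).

-34

∂f/∂s = 2*s*t
∂f/∂t = s^2 + 1
∇f at (2, 2) = (8, 5)
∇f · a = (8)(-3) + (5)(-2) = -34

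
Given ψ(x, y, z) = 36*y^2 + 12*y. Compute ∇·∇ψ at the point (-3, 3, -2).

72

∂²ψ/∂x² = 0
∂²ψ/∂y² = 72
∂²ψ/∂z² = 0
∇²ψ = 72
At (-3, 3, -2): 72.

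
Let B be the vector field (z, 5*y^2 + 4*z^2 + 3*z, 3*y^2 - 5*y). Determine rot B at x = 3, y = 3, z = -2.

(26, 1, 0)

(∇×B)₁ = ∂B₃/∂y − ∂B₂/∂z = 6*y - 8*z - 8
(∇×B)₂ = ∂B₁/∂z − ∂B₃/∂x = 1
(∇×B)₃ = ∂B₂/∂x − ∂B₁/∂y = 0
∇×B = (6*y - 8*z - 8, 1, 0)
At (3, 3, -2): (26, 1, 0).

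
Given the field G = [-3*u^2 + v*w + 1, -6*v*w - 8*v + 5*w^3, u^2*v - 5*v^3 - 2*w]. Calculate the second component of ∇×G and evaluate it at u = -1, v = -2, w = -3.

(∇×G)_2 = ∂G₁/∂w − ∂G₃/∂u
= v − (2*u*v)
= -2*u*v + v
At (-1, -2, -3): -6.

-6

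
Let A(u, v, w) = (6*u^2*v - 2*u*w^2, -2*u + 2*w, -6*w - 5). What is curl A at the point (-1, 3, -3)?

(-2, -12, -8)

(∇×A)₁ = ∂A₃/∂v − ∂A₂/∂w = -2
(∇×A)₂ = ∂A₁/∂w − ∂A₃/∂u = -4*u*w
(∇×A)₃ = ∂A₂/∂u − ∂A₁/∂v = -6*u^2 - 2
∇×A = (-2, -4*u*w, -6*u^2 - 2)
At (-1, 3, -3): (-2, -12, -8).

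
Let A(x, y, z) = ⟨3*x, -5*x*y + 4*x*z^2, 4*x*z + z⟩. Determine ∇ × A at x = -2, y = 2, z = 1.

(16, -4, -6)

(∇×A)₁ = ∂A₃/∂y − ∂A₂/∂z = -8*x*z
(∇×A)₂ = ∂A₁/∂z − ∂A₃/∂x = -4*z
(∇×A)₃ = ∂A₂/∂x − ∂A₁/∂y = -5*y + 4*z^2
∇×A = (-8*x*z, -4*z, -5*y + 4*z^2)
At (-2, 2, 1): (16, -4, -6).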